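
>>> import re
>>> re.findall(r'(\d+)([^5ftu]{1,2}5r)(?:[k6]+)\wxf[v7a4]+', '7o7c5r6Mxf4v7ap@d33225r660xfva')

[('7', 'c5r'), ('332', '25r')]

The pattern matches one or more of a digit (captured); then 1 to 2 of any character except [5ftu], then the literal '5r' (captured); then one or more of one of [k6] (non-capturing group); then a word character, then the literal 'xf', then one or more of one of [v7a4].
Scanning left to right: at [2:14] match '7c5r6Mxf4v7a', groups = ('7', 'c5r'); at [17:30] match '33225r660xfva', groups = ('332', '25r').
With 2 capturing groups, `findall` returns a 2-tuple per match.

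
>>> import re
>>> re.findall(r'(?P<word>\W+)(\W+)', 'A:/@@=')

[(':/@@', '=')]

2 groups means the one result is a tuple of 2 captured strings — 1 here.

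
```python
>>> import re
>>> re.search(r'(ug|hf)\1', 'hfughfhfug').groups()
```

('hf',)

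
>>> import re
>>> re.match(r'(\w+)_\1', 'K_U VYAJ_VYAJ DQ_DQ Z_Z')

`\1` has to match the exact text group 1 already captured.
With `match`, the pattern is implicitly anchored at the beginning.
Here the pattern fails at index 0, so the call returns None.

None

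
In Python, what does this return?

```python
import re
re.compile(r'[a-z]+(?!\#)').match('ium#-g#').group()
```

'iu'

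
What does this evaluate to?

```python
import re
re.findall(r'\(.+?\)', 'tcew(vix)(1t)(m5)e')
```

['(vix)', '(1t)', '(m5)']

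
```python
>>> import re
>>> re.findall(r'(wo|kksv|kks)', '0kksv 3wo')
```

Branches in `(...|...)` are attempted left-to-right; the first branch that allows the whole pattern to succeed is taken.
`findall` collects group 1 from each match (2 total).

['kksv', 'wo']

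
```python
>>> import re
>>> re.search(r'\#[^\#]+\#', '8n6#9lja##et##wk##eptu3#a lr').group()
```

'#9lja#'

The match spans [3:9] → '#9lja#'.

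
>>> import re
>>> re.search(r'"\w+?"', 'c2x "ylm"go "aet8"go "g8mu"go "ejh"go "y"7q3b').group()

The match spans [4:9] → '"ylm"'.

'"ylm"'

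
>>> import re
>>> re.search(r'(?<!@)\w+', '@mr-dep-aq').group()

'r'

A negative assertion filters positions out without eating any characters.
Unlike `match`, `search` isn't anchored — it looks for the pattern anywhere in the string.
The match spans [2:3] → 'r'.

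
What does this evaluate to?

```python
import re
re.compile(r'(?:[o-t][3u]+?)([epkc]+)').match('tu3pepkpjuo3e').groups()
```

('pepkp',)

This matches a character in [o-t], then one or more of one of [3u] (lazy) (non-capturing group); then one or more of one of [epkc] (captured).
`re.match` won't scan ahead — the pattern has to work from the very first character.
The match spans [0:8] → 'tu3pepkp'.
Captured: group 1 = 'pepkp'.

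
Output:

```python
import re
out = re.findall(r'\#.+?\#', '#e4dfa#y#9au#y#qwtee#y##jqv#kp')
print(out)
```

['#e4dfa#', '#9au#', '#qwtee#', '##jqv#']

Lazy quantifiers expand one character at a time until the remainder of the pattern can match.
Since nothing is captured, `findall` lists the 4 matched substrings directly.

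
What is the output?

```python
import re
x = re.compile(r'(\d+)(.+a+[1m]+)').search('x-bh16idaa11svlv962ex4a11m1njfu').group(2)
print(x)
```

The match spans [4:27] → '16idaa11svlv962ex4a11m1'.
Captured: group 1 = '16', group 2 = 'idaa11svlv962ex4a11m1'.

idaa11svlv962ex4a11m1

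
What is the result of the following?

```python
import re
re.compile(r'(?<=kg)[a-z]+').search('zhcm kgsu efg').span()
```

The `(?=…)`/`(?<=…)` assertion just peeks at neighbouring text; it doesn't advance the match position.
`re.search` tries every starting position until one works.
The match spans [7:9] → 'su'.

(7, 9)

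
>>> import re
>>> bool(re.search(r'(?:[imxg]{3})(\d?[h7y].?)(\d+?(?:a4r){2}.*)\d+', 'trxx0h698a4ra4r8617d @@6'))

False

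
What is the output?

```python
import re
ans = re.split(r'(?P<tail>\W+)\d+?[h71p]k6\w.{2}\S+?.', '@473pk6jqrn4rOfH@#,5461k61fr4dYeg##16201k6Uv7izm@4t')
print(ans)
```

['', '@', 'rOfH', '@#,', 'Yeg', '##', 'm@4t']

Pattern: one or more of a non-word character (captured as 'tail'); then one or more of a digit (lazy); then one of [h71p], then the literal 'k6', then a word character; then exactly 2 of any character, then one or more of a non-whitespace character (lazy), then any character.
With a capturing group present, the delimiter's captured portion is kept in the result list.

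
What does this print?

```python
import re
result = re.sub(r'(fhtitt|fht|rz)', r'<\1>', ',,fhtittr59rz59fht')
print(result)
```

,,<fhtitt>r59<rz>59<fht>

Branches in `(...|...)` are attempted left-to-right; the first branch that allows the whole pattern to succeed is taken.
Matches: at [2:8] → 'fhtitt'; at [11:13] → 'rz'; at [15:18] → 'fht'.
`\1` in the replacement pulls in group 1's text for each match.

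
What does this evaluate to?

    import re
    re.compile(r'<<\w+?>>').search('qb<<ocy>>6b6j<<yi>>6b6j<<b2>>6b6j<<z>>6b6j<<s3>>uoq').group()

'<<ocy>>'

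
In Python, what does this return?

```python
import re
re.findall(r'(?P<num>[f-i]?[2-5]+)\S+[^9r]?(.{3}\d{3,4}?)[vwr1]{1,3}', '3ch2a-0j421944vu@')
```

Multiple groups make `findall` return tuples — one 2-tuple for the one match.

[('3', '421944')]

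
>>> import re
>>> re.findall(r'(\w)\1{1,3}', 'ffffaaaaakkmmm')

['f', 'a', 'k', 'm']

`\1` is not a pattern — it's the concrete string captured by group 1, re-applied verbatim.
Matches: at [0:4] match 'ffff', group 1 = 'f'; at [4:8] match 'aaaa', group 1 = 'a'; at [9:11] match 'kk', group 1 = 'k'; at [11:14] match 'mmm', group 1 = 'm'.
With a single group, `findall` returns only what that group captured — 4 items.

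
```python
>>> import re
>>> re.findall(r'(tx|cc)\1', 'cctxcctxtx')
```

['tx']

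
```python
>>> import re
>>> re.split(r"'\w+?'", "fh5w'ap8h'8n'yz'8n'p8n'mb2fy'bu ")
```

['fh5w', '8n', '8n', "mb2fy'bu "]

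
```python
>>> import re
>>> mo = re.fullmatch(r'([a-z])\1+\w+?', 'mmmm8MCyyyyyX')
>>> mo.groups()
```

`\1` has to match the exact text group 1 already captured.
`re.fullmatch` is like wrapping the pattern in `^…$` (in single-line mode).
The match spans [0:13] → 'mmmm8MCyyyyyX'.
Captured: group 1 = 'm'.

('m',)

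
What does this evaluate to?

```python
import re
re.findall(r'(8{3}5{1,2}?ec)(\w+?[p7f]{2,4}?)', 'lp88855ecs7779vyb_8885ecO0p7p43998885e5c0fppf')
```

The pattern matches exactly 3 of a literal '8', then 1 to 2 of the literal '5' (lazy), then the literal 'ec' (captured); then one or more of a word character (lazy), then 2 to 4 of one of [p7f] (lazy) (captured).
Because the quantifier is non-greedy, it stops expanding at the earliest point where the rest of the pattern can succeed.
Walking the string: at [2:12] match '88855ecs77', groups = ('88855ec', 's77'); at [18:28] match '8885ecO0p7', groups = ('8885ec', 'O0p7').
With 2 capturing groups, `findall` returns a 2-tuple per match.

[('88855ec', 's77'), ('8885ec', 'O0p7')]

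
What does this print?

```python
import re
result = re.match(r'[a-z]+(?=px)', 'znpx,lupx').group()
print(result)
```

The `(?=…)`/`(?<=…)` assertion just peeks at neighbouring text; it doesn't advance the match position.
`re.match` won't scan ahead — the pattern has to work from the very first character.
The match spans [0:2] → 'zn'.

zn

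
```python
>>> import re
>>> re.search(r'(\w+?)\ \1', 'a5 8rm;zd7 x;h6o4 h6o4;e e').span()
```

The backreference `\1` re-matches whatever the first group consumed, character for character.
Unlike `match`, `search` isn't anchored — it looks for the pattern anywhere in the string.
The match spans [13:22] → 'h6o4 h6o4'.
Captured: group 1 = 'h6o4'.

(13, 22)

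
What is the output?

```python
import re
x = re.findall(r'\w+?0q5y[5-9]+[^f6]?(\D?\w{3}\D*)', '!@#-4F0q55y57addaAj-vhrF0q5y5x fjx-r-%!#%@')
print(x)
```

The pattern matches one or more of a word character (lazy), then a literal '0'; then the literal 'q5y', then one or more of a character in [5-9], then optionally any character except [f6]; then optionally a non-digit, then exactly 3 of a word character, then zero or more of a non-digit (captured).
Matches: at [20:42] match 'vhrF0q5y5x fjx-r-%!#%@', group 1 = ' fjx-r-%!#%@'.
`findall` collects group 1 from the one match (1 total).

[' fjx-r-%!#%@']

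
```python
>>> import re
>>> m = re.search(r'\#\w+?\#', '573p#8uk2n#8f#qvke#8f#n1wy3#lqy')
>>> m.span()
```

The match spans [4:11] → '#8uk2n#'.

(4, 11)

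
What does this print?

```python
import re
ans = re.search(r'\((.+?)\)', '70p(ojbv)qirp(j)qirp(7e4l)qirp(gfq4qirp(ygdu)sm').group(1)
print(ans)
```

The match spans [3:9] → '(ojbv)'.
Captured: group 1 = 'ojbv'.

ojbv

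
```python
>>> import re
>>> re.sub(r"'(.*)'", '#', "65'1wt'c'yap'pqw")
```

Each match is replaced by '#'.

'65#pqw'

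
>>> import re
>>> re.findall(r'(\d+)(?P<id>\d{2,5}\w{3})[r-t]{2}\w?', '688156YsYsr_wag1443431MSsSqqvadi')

This matches one or more of a digit (captured); then 2 to 5 of a digit, then exactly 3 of a word character (captured as 'id'); then exactly 2 of a character in [r-t], then optionally a word character.
Matches: at [0:12] match '688156YsYsr_', groups = ('6881', '56YsY').
With 2 capturing groups, `findall` returns a 2-tuple per match.

[('6881', '56YsY')]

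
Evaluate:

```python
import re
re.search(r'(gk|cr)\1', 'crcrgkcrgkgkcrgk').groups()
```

The backreference `\1` re-matches whatever the first group consumed, character for character.
`re.search` tries every starting position until one works.
The match spans [0:4] → 'crcr'.
Captured: group 1 = 'cr'.

('cr',)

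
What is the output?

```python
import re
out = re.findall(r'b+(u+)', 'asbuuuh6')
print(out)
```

Because there's exactly one group, `findall` drops the full match and keeps group 1 from the one hit.

['uuu']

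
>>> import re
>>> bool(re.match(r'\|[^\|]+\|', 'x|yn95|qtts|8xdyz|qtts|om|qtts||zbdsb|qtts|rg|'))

`re.match` only tries the pattern at the start of the string.
Here position 0 doesn't satisfy it, so the call returns None, and `bool(None)` is False.

False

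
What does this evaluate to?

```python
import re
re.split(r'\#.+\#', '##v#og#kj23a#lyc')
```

Matches to split on: at [0:13] → '##v#og#kj23a#'.
`split` removes every match and returns the 2 fragments in between.

['', 'lyc']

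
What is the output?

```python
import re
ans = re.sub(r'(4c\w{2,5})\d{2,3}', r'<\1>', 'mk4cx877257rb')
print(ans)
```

mk<4cx8772>rb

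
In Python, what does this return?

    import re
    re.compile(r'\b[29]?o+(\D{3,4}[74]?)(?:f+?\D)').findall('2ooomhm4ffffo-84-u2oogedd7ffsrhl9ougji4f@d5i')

With a single group, `findall` returns only what that group captured — 1 item.

['mhm4']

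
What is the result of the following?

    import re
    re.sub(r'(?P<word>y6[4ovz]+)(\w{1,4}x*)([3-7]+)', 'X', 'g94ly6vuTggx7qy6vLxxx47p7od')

The pattern matches the literal 'y6', then one or more of one of [4ovz] (captured as 'word'); then 1 to 4 of a word character, then zero or more of a literal 'x' (captured); then one or more of a character in [3-7] (captured).
Matches: at [4:13] → 'y6vuTggx7'; at [14:23] → 'y6vLxxx47'.
Every occurrence is swapped for 'X'.

'g94lXqXp7od'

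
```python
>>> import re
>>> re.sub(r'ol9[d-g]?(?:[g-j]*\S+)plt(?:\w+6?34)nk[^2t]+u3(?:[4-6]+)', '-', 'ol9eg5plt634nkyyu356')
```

'-'

Pattern: the literal 'ol9', then optionally a character in [d-g]; then zero or more of a character in [g-j], then one or more of a non-whitespace character (non-capturing group); then the literal 'pl', then a literal 't'; then one or more of a word character, then optionally a literal '6', then the literal '34' (non-capturing group); then the literal 'nk', then one or more of any character except [2t], then the literal 'u3'; then one or more of a character in [4-6] (non-capturing group).
`sub` substitutes '-' at each match site.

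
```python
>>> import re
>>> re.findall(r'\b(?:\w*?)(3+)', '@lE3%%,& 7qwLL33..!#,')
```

['3', '33']

This matches a word boundary (`\b`, zero-width); then zero or more of a word character (lazy) (non-capturing group); then one or more of a literal '3' (captured).
The `?` after the quantifier makes it lazy — it takes as little as possible before letting the rest of the pattern try.
Walking the string: at [1:4] match 'lE3', group 1 = '3'; at [9:16] match '7qwLL33', group 1 = '33'.
Because there's exactly one group, `findall` drops the full match and keeps group 1 from each hit.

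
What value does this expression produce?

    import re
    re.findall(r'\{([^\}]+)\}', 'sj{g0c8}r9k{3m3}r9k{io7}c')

`findall` collects group 1 from each match (3 total).

['g0c8', '3m3', 'io7']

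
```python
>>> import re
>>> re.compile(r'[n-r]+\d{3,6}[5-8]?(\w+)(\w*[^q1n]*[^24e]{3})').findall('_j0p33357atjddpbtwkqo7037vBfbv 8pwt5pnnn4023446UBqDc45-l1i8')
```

Pattern: one or more of a character in [n-r]; then 3 to 6 of a digit, then optionally a character in [5-8]; then one or more of a word character (captured); then zero or more of a word character, then zero or more of any character except [q1n], then exactly 3 of any character except [24e] (captured).
Matches: at [3:40] match 'p33357atjddpbtwkqo7037vBfbv 8pwt5pnnn', groups = ('atjddpbtwkqo7037vBfbv', ' 8pwt5pnnn').
With 2 capturing groups, `findall` returns a 2-tuple per match.

[('atjddpbtwkqo7037vBfbv', ' 8pwt5pnnn')]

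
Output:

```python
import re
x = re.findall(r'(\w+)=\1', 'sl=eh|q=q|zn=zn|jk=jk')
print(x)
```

The backreference `\1` re-matches whatever the first group consumed, character for character.
`findall` collects group 1 from each match (3 total).

['q', 'zn', 'jk']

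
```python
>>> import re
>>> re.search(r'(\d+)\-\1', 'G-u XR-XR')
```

None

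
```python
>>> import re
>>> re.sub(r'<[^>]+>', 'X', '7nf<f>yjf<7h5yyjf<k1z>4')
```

'7nfXyjfX4'

Every occurrence is swapped for 'X'.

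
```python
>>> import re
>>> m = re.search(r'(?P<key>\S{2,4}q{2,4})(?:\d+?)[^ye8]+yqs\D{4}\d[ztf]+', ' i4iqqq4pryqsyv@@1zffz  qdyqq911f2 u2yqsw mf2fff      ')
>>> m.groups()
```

('i4iqqq',)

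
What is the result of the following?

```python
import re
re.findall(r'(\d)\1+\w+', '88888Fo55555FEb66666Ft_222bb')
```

['8']

The backreference `\1` re-matches whatever the first group consumed, character for character.
Scanning left to right: at [0:28] match '88888Fo55555FEb66666Ft_222bb', group 1 = '8'.
`findall` collects group 1 from the one match (1 total).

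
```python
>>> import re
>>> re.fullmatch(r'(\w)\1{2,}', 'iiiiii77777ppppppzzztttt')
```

None

`re.fullmatch` is like wrapping the pattern in `^…$` (in single-line mode).
Here the string isn't matched end-to-end, so the call returns None.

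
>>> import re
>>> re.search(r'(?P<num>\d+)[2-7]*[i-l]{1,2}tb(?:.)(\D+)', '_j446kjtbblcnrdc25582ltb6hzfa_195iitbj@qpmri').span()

(2, 16)

The pattern matches one or more of a digit (captured as 'num'); then zero or more of a character in [2-7], then 1 to 2 of a character in [i-l], then the literal 'tb'; then any character (non-capturing group); then one or more of a non-digit (captured).
`search` walks the string left to right and returns the first match it finds.
The match spans [2:16] → '446kjtbblcnrdc'.
Captured: group 1 = '446', group 2 = 'lcnrdc'.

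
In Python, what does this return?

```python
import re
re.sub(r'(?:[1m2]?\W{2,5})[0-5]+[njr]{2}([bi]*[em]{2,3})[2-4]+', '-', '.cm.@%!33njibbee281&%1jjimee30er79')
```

'.c-8-0er79'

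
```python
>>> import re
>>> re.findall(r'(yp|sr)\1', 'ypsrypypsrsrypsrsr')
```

['yp', 'sr', 'sr']

The backreference `\1` re-matches whatever the first group consumed, character for character.
Because there's exactly one group, `findall` drops the full match and keeps group 1 from each hit.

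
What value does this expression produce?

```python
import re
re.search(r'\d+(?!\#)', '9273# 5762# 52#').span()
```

(0, 3)

Because the assertion is negative and zero-width, positions next to the forbidden text are skipped.
`search` walks the string left to right and returns the first match it finds.
The match spans [0:3] → '927'.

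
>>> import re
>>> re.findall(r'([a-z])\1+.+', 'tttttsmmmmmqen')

A backreference is literal: `\1` must see the identical characters the first group matched.
One capturing group, so `findall` returns just the captured substring from the one match — 1 in all.

['t']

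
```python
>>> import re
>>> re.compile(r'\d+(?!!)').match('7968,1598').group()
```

Because the assertion is negative and zero-width, positions next to the forbidden text are skipped.
With `match`, the pattern is implicitly anchored at the beginning.
The match spans [0:4] → '7968'.

'7968'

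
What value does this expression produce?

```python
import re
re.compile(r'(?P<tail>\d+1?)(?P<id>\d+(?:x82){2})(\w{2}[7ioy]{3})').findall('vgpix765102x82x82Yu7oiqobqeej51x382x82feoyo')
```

This matches one or more of a digit, then optionally the literal '1' (captured as 'tail'); then one or more of a digit, then the literal 'x82' repeated 2 times (captured as 'id'); then exactly 2 of a word character, then exactly 3 of one of [7ioy] (captured).
Matches: at [5:22] match '765102x82x82Yu7oi', groups = ('76510', '2x82x82', 'Yu7oi').
`findall` packs the 3 group values into a tuple for every match.

[('76510', '2x82x82', 'Yu7oi')]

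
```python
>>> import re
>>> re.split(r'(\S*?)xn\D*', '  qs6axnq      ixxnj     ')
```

['  ', 'qs6a', '']

This matches zero or more of a non-whitespace character (lazy) (captured); then the literal 'xn', then zero or more of a non-digit.
Matches to split on: at [2:25] → 'qs6axnq      ixxnj     '.
Because the pattern has a capturing group, `split` also inserts each captured text between the pieces.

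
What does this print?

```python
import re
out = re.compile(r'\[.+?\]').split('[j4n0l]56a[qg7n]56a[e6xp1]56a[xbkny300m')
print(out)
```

Lazy quantifiers expand one character at a time until the remainder of the pattern can match.
The string is cut at each match, leaving 4 pieces.

['', '56a', '56a', '56a[xbkny300m']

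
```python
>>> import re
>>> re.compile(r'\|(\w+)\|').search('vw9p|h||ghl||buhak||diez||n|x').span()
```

The match spans [4:7] → '|h|'.

(4, 7)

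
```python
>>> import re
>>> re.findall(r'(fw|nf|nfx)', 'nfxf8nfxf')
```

['nf', 'nf']

Branches in `(...|...)` are attempted left-to-right; the first branch that allows the whole pattern to succeed is taken.
Matches: at [0:2] match 'nf', group 1 = 'nf'; at [5:7] match 'nf', group 1 = 'nf'.
With a single group, `findall` returns only what that group captured — 2 items.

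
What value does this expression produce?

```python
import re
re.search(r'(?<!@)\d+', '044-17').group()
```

'044'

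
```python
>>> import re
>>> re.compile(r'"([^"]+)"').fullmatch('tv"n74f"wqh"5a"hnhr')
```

None

`re.fullmatch` is like wrapping the pattern in `^…$` (in single-line mode).
Here there's no way to consume every character, so the call returns None.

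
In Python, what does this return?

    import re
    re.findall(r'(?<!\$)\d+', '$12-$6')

Because the assertion is negative and zero-width, positions next to the forbidden text are skipped.
Since nothing is captured, `findall` lists the 1 matched substring directly.

['2']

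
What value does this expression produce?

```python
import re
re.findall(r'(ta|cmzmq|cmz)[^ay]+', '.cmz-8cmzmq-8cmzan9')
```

['cmz']

Scanning left to right: at [1:16] match 'cmz-8cmzmq-8cmz', group 1 = 'cmz'.
Because there's exactly one group, `findall` drops the full match and keeps group 1 from the one hit.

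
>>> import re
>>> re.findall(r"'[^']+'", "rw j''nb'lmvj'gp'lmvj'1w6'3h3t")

Since nothing is captured, `findall` lists the 3 matched substrings directly.

["'nb'", "'gp'", "'1w6'"]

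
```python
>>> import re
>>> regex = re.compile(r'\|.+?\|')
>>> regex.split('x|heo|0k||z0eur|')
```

['x', '0k', '']

The `?` after the quantifier makes it lazy — it takes as little as possible before letting the rest of the pattern try.
Matches to split on: at [1:6] → '|heo|'; at [8:16] → '||z0eur|'.
Splitting on the pattern gives 3 pieces.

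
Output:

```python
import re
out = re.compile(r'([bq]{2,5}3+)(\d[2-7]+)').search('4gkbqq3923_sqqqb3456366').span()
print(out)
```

(3, 10)

Pattern: 2 to 5 of one of [bq], then one or more of a literal '3' (captured); then a digit, then one or more of a character in [2-7] (captured).
`re.search` scans for the first position where the pattern succeeds.
The match spans [3:10] → 'bqq3923'.
Captured: group 1 = 'bqq3', group 2 = '923'.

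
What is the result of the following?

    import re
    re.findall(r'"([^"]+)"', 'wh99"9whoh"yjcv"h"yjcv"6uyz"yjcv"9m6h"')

['9whoh', 'h', '6uyz', '9m6h']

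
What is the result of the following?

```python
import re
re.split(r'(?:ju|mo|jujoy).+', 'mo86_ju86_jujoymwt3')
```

['', '']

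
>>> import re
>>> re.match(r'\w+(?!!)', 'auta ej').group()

'auta'

The negative lookahead/lookbehind blocks any match where the forbidden context is present.
`match` is anchored at position 0; if the pattern doesn't fit there, it returns None.
The match spans [0:4] → 'auta'.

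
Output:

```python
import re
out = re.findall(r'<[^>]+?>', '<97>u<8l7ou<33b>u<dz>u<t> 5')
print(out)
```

['<97>', '<8l7ou<33b>', '<dz>', '<t>']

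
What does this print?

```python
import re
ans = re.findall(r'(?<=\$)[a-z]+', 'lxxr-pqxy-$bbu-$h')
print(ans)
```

['bbu', 'h']

Because the assertion is zero-width, the text it checks is not consumed and won't appear in the result.
Scanning left to right: at [11:14] → 'bbu'; at [16:17] → 'h'.
Since nothing is captured, `findall` lists the 2 matched substrings directly.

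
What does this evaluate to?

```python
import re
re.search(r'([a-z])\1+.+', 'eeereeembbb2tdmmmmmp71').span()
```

`\1` has to match the exact text group 1 already captured.
The match spans [0:22] → 'eeereeembbb2tdmmmmmp71'.

(0, 22)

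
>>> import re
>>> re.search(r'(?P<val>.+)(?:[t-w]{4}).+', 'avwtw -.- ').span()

The pattern matches one or more of any character (captured as 'val'); then exactly 4 of a character in [t-w] (non-capturing group); then one or more of any character.
`re.search` tries every starting position until one works.
The match spans [0:10] → 'avwtw -.- '.
Captured: group 1 = 'a'.

(0, 10)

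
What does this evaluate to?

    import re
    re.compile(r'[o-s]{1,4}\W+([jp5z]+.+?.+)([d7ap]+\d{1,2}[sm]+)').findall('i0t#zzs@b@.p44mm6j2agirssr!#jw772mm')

The pattern matches 1 to 4 of a character in [o-s], then one or more of a non-word character; then one or more of one of [jp5z], then one or more of any character (lazy), then one or more of any character (captured); then one or more of one of [d7ap], then 1 to 2 of a digit, then one or more of one of [sm] (captured).
With 2 capturing groups, `findall` returns a 2-tuple per match.

[('jw7', '72mm')]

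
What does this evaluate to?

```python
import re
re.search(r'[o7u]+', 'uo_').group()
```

'uo'

The pattern matches one or more of one of [o7u].
Unlike `match`, `search` isn't anchored — it looks for the pattern anywhere in the string.
The match spans [0:2] → 'uo'.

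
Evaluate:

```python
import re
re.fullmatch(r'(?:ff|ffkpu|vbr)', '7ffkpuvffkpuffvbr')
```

For `fullmatch`, every character of the input must be accounted for by the pattern.
Here the pattern can't cover the whole string, so the call returns None.

None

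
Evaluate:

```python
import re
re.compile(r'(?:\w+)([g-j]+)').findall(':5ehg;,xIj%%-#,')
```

Pattern: one or more of a word character (non-capturing group); then one or more of a character in [g-j] (captured).
Matches: at [1:5] match '5ehg', group 1 = 'g'; at [7:10] match 'xIj', group 1 = 'j'.
With a single group, `findall` returns only what that group captured — 2 items.

['g', 'j']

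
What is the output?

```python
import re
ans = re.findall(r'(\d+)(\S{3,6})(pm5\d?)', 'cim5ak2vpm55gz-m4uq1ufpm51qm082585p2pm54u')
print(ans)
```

Pattern: one or more of a digit (captured); then 3 to 6 of a non-whitespace character (captured); then the literal 'pm5', then optionally a digit (captured).
Scanning left to right: at [3:12] match '5ak2vpm55', groups = ('5', 'ak2v', 'pm55'); at [16:26] match '4uq1ufpm51', groups = ('4', 'uq1uf', 'pm51'); at [28:40] match '082585p2pm54', groups = ('08258', '5p2', 'pm54').
3 groups means each result is a tuple of 3 captured strings — 3 here.

[('5', 'ak2v', 'pm55'), ('4', 'uq1uf', 'pm51'), ('08258', '5p2', 'pm54')]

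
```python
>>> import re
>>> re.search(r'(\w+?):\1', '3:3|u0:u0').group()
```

'3:3'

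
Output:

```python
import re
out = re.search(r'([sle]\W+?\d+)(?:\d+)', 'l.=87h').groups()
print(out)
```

('l.=8',)

This matches one of [sle], then one or more of a non-word character (lazy), then one or more of a digit (captured); then one or more of a digit (non-capturing group).
`search` walks the string left to right and returns the first match it finds.
The match spans [0:5] → 'l.=87'.
Captured: group 1 = 'l.=8'.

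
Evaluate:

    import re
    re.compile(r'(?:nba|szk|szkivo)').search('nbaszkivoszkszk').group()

`re.search` scans for the first position where the pattern succeeds.
The match spans [0:3] → 'nba'.

'nba'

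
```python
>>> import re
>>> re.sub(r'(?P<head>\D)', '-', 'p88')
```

This matches a non-digit (captured as 'head').
Matches: at [0:1] → 'p'.
`sub` substitutes '-' at each match site.

'-88'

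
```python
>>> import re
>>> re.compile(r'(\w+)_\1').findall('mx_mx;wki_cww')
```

['mx']

`\1` has to match the exact text group 1 already captured.
Because there's exactly one group, `findall` drops the full match and keeps group 1 from the one hit.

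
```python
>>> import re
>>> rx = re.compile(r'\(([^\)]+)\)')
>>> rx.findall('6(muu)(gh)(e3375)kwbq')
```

Scanning left to right: at [1:6] match '(muu)', group 1 = 'muu'; at [6:10] match '(gh)', group 1 = 'gh'; at [10:17] match '(e3375)', group 1 = 'e3375'.
`findall` collects group 1 from each match (3 total).

['muu', 'gh', 'e3375']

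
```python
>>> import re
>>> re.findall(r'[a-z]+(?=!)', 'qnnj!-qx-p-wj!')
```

The lookaround is zero-width — it requires the adjacent text to match without consuming it, so the asserted text isn't part of the match.
Walking the string: at [0:4] → 'qnnj'; at [11:13] → 'wj'.
No capturing groups, so `findall` returns the 2 full match strings.

['qnnj', 'wj']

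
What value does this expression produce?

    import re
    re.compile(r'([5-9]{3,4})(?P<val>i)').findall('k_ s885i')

[('885', 'i')]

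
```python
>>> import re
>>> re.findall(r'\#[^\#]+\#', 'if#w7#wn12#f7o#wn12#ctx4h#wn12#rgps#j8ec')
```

['#w7#', '#f7o#', '#ctx4h#', '#rgps#']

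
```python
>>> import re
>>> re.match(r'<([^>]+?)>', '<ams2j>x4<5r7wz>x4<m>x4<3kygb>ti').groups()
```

('ams2j',)

`re.match` won't scan ahead — the pattern has to work from the very first character.
The match spans [0:7] → '<ams2j>'.
Captured: group 1 = 'ams2j'.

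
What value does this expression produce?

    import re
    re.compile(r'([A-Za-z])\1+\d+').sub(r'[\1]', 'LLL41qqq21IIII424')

'[L][q][I]'

`\1` has to match the exact text group 1 already captured.
Matches: at [0:5] → 'LLL41'; at [5:10] → 'qqq21'; at [10:17] → 'IIII424'.
`\1` in the replacement pulls in group 1's text for each match.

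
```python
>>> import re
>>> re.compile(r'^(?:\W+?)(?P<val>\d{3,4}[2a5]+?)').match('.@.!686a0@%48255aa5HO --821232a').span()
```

(0, 8)

The pattern matches anchored at the start of the string; then one or more of a non-word character (lazy) (non-capturing group); then 3 to 4 of a digit, then one or more of one of [2a5] (lazy) (captured as 'val').
`re.match` won't scan ahead — the pattern has to work from the very first character.
The match spans [0:8] → '.@.!686a'.
Captured: group 1 = '686a'.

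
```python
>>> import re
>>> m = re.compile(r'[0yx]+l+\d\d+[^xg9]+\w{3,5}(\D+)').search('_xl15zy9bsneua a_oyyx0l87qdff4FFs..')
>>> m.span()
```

(1, 21)

This matches one or more of one of [0yx], then one or more of a literal 'l', then a digit; then one or more of a digit, then one or more of any character except [xg9], then 3 to 5 of a word character; then one or more of a non-digit (captured).
`re.search` scans for the first position where the pattern succeeds.
The match spans [1:21] → 'xl15zy9bsneua a_oyyx'.
Captured: group 1 = 'ua a_oyyx'.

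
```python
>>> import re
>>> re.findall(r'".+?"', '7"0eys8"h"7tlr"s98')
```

Matches: at [1:8] → '"0eys8"'; at [9:15] → '"7tlr"'.
With no groups in the pattern, `findall` gives back each whole match — 2 here.

['"0eys8"', '"7tlr"']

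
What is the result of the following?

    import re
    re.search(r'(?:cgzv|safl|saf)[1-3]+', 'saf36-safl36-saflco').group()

'saf3'

The match spans [0:4] → 'saf3'.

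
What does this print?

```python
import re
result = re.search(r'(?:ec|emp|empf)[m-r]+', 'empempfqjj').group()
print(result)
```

empfq

`re.search` scans for the first position where the pattern succeeds.
The match spans [3:8] → 'empfq'.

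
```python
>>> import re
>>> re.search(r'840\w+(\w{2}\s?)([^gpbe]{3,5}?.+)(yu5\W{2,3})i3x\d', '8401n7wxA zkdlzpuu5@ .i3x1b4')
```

None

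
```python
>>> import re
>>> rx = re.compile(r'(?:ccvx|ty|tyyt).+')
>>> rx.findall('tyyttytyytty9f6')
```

['tyyttytyytty9f6']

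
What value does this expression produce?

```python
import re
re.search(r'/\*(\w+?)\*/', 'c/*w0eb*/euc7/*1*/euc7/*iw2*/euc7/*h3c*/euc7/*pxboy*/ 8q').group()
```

'/*w0eb*/'

Unlike `match`, `search` isn't anchored — it looks for the pattern anywhere in the string.
The match spans [1:9] → '/*w0eb*/'.
Captured: group 1 = 'w0eb'.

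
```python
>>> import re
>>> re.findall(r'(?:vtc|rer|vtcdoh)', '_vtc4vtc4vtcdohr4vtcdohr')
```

['vtc', 'vtc', 'vtc', 'vtc']

Alternation tries branches left to right and keeps the first one that lets the overall match succeed at that position.
No capturing groups, so `findall` returns the 4 full match strings.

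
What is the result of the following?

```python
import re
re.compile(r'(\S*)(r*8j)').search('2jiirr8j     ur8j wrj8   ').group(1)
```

The match spans [0:8] → '2jiirr8j'.
Captured: group 1 = '2jiirr', group 2 = '8j'.

'2jiirr'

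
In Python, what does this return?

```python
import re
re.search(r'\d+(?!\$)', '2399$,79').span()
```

(0, 3)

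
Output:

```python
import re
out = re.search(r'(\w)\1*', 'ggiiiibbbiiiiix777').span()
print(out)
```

`\1` has to match the exact text group 1 already captured.
The match spans [0:2] → 'gg'.

(0, 2)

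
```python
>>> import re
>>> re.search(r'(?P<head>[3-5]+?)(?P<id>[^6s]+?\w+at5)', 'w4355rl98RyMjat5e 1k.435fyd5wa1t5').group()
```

'4355rl98RyMjat5'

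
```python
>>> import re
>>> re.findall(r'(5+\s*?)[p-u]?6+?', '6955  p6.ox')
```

The pattern matches one or more of the literal '5', then zero or more of whitespace (lazy) (captured); then optionally a character in [p-u], then one or more of a literal '6' (lazy).
Walking the string: at [2:8] match '55  p6', group 1 = '55  '.
`findall` collects group 1 from the one match (1 total).

['55  ']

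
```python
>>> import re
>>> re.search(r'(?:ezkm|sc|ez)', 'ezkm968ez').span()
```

Alternation isn't longest-match — the leftmost alternative that fits at this position is chosen.
The match spans [0:4] → 'ezkm'.

(0, 4)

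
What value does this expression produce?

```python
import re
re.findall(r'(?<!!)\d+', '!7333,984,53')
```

Because the assertion is negative and zero-width, positions next to the forbidden text are skipped.
Matches: at [2:5] → '333'; at [6:9] → '984'; at [10:12] → '53'.
With no groups in the pattern, `findall` gives back each whole match — 3 here.

['333', '984', '53']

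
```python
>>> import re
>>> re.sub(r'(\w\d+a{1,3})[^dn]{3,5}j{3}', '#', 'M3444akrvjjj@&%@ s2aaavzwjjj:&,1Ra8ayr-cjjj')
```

'#@&%@ #:&,1R#'

Every occurrence is swapped for '#'.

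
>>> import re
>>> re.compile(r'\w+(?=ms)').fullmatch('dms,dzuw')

For `fullmatch`, every character of the input must be accounted for by the pattern.
Here the pattern can't cover the whole string, so the call returns None.

None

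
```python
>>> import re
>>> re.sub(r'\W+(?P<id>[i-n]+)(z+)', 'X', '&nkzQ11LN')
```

'XQ11LN'

The pattern matches one or more of a non-word character; then one or more of a character in [i-n] (captured as 'id'); then one or more of a literal 'z' (captured).
Matches: at [0:4] → '&nkz'.
Every occurrence is swapped for 'X'.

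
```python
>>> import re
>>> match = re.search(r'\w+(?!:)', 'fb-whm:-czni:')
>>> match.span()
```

`(?!…)`/`(?<!…)` only lets a position through if the neighbouring text does NOT match; no characters are consumed.
The match spans [0:2] → 'fb'.

(0, 2)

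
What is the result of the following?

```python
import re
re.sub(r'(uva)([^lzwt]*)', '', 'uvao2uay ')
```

`sub` substitutes '' at each match site.

''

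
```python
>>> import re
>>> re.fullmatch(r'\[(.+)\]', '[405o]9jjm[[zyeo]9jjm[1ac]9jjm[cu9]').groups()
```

For `fullmatch`, every character of the input must be accounted for by the pattern.
The match spans [0:35] → '[405o]9jjm[[zyeo]9jjm[1ac]9jjm[cu9]'.
Captured: group 1 = '405o]9jjm[[zyeo]9jjm[1ac]9jjm[cu9'.

('405o]9jjm[[zyeo]9jjm[1ac]9jjm[cu9',)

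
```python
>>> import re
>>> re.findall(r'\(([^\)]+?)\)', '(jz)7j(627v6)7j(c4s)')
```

Because there's exactly one group, `findall` drops the full match and keeps group 1 from each hit.

['jz', '627v6', 'c4s']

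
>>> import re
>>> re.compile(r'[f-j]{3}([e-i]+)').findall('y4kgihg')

The pattern matches exactly 3 of a character in [f-j]; then one or more of a character in [e-i] (captured).
`findall` collects group 1 from the one match (1 total).

['g']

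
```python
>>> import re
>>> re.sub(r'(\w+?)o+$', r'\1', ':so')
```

The pattern matches one or more of a word character (lazy) (captured); then one or more of a literal 'o'; then anchored at the end.
Matches: at [1:3] → 'so'.
`\1` in the replacement pulls in group 1's text for each match.

':s'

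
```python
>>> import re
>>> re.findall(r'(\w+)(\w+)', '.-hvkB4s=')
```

`findall` packs the 2 group values into a tuple for every match.

[('hvkB4', 's')]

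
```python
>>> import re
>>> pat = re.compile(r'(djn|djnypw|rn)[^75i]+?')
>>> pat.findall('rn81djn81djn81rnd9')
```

Walking the string: at [0:3] match 'rn8', group 1 = 'rn'; at [4:8] match 'djn8', group 1 = 'djn'; at [9:13] match 'djn8', group 1 = 'djn'; at [14:17] match 'rnd', group 1 = 'rn'.
With a single group, `findall` returns only what that group captured — 4 items.

['rn', 'djn', 'djn', 'rn']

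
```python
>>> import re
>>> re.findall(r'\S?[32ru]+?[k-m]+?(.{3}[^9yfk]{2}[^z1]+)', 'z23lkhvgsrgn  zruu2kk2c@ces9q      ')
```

A non-greedy quantifier consumes as few characters as it can — just enough that the remainder of the pattern still matches from where it stops; whatever follows it matches normally.
One capturing group, so `findall` returns just the captured substring from each match — 2 in all.

['khvgsrgn  ', 'k2c@ces9q      ']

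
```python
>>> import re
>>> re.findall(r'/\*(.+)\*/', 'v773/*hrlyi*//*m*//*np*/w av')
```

['hrlyi*//*m*//*np']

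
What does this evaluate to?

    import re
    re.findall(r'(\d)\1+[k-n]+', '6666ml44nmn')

['6', '4']

After group 1 captures some text, `\1` only succeeds where that same text appears again.
Scanning left to right: at [0:6] match '6666ml', group 1 = '6'; at [6:11] match '44nmn', group 1 = '4'.
With a single group, `findall` returns only what that group captured — 2 items.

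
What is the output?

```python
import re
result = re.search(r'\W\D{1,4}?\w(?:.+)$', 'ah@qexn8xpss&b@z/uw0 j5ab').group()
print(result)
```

The match spans [2:25] → '@qexn8xpss&b@z/uw0 j5ab'.

@qexn8xpss&b@z/uw0 j5ab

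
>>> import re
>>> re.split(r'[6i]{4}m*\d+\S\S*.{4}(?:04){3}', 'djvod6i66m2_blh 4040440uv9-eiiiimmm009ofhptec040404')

Pattern: exactly 4 of one of [6i]; then zero or more of a literal 'm'; then one or more of a digit, then a non-whitespace character, then zero or more of a non-whitespace character; then exactly 4 of any character, then the literal '04' repeated 3 times.
Splitting on the pattern gives 2 pieces.

['djvod6i66m2_blh 4040440uv9-e', '']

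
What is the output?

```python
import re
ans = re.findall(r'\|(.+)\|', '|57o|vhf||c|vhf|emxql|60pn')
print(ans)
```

['57o|vhf||c|vhf|emxql']

Because there's exactly one group, `findall` drops the full match and keeps group 1 from the one hit.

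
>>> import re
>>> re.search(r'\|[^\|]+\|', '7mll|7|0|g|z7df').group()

'|7|'

`re.search` scans for the first position where the pattern succeeds.
The match spans [4:7] → '|7|'.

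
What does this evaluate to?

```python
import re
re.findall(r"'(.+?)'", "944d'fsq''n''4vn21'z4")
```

A non-greedy quantifier consumes as few characters as it can — just enough that the remainder of the pattern still matches from where it stops; whatever follows it matches normally.
With a single group, `findall` returns only what that group captured — 3 items.

['fsq', 'n', '4vn21']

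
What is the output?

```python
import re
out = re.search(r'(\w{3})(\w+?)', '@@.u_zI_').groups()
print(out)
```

The match spans [3:7] → 'u_zI'.
Captured: group 1 = 'u_z', group 2 = 'I'.

('u_z', 'I')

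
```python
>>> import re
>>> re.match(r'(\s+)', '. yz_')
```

None

This matches one or more of whitespace (captured).
`re.match` won't scan ahead — the pattern has to work from the very first character.
Here the pattern fails at index 0, so the call returns None.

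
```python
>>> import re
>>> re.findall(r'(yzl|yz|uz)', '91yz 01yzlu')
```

`|` is ordered: at each position the engine commits to the first alternative that works.
Walking the string: at [2:4] match 'yz', group 1 = 'yz'; at [7:10] match 'yzl', group 1 = 'yzl'.
Because there's exactly one group, `findall` drops the full match and keeps group 1 from each hit.

['yz', 'yzl']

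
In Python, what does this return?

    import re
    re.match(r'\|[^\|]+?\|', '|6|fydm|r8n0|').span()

(0, 3)

With `match`, the pattern is implicitly anchored at the beginning.
The match spans [0:3] → '|6|'.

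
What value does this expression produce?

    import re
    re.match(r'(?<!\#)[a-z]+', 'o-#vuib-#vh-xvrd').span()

Because the assertion is negative and zero-width, positions next to the forbidden text are skipped.
`match` is anchored at position 0; if the pattern doesn't fit there, it returns None.
The match spans [0:1] → 'o'.

(0, 1)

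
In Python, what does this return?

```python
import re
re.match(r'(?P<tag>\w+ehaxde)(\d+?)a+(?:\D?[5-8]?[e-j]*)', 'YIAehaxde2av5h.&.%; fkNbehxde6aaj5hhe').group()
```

'YIAehaxde2av5h'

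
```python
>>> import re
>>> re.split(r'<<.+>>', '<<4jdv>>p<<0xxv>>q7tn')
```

Matches to split on: at [0:17] → '<<4jdv>>p<<0xxv>>'.
The string is cut at each match, leaving 2 pieces.

['', 'q7tn']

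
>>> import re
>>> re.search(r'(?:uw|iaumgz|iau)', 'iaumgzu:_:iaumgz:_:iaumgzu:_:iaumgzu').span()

Alternation isn't longest-match — the leftmost alternative that fits at this position is chosen.
`re.search` tries every starting position until one works.
The match spans [0:6] → 'iaumgz'.

(0, 6)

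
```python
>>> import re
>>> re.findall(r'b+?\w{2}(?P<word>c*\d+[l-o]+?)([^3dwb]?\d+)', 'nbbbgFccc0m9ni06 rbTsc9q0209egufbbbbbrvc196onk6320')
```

[('ccc0m', '9'), ('c196on', 'k6320')]

2 groups means each result is a tuple of 2 captured strings — 2 here.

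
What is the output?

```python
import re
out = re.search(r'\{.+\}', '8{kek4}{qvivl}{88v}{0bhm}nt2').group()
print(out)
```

The match spans [1:25] → '{kek4}{qvivl}{88v}{0bhm}'.

{kek4}{qvivl}{88v}{0bhm}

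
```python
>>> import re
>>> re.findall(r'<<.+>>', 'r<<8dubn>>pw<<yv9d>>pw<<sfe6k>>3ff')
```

['<<8dubn>>pw<<yv9d>>pw<<sfe6k>>']

Scanning left to right: at [1:31] → '<<8dubn>>pw<<yv9d>>pw<<sfe6k>>'.
Since nothing is captured, `findall` lists the 1 matched substring directly.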